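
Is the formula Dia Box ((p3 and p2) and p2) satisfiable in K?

1. Dia Box ((p3 and p2) and p2), w0
2. Box ((p3 and p2) and p2), w1
Accessibility: w0Rw1

Satisfiable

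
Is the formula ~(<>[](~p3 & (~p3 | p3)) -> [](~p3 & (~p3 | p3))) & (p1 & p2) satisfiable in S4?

1. ~(<>[](~p3 & (~p3 | p3)) -> [](~p3 & (~p3 | p3))) & (p1 & p2), u
2. ~(<>[](~p3 & (~p3 | p3)) -> [](~p3 & (~p3 | p3))), u   [&-rule on 1]
3. p1 & p2, u   [&-rule on 1]
4. <>[](~p3 & (~p3 | p3)), u   [~->-rule on 2]
5. ~[](~p3 & (~p3 | p3)), u   [~->-rule on 2]
6. p1, u   [&-rule on 3]
7. p2, u   [&-rule on 3]
8. [](~p3 & (~p3 | p3)), v   [<>-rule on 4: fresh world v, uRv]
9. ~p3 & (~p3 | p3), v   [[]-rule on 8 via vRv]
10. ~p3, v   [&-rule on 9]
11. ~p3 | p3, v   [&-rule on 9]
12. ~(~p3 & (~p3 | p3)), w   [~[]-rule on 5: fresh world w, uRw]
13. p3, w   [~&-rule on 12 (branches; this branch)]
Accessibility: uRu, uRv, uRw, vRv, wRw

Satisfiable (open branch found)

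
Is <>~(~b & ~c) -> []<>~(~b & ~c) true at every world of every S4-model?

Tableau for the negation ~(<>~(~b & ~c) -> []<>~(~b & ~c)):
1. ~(<>~(~b & ~c) -> []<>~(~b & ~c)), w0
2. <>~(~b & ~c), w0
3. ~[]<>~(~b & ~c), w0
4. ~(~b & ~c), w1
5. c, w1
6. ~<>~(~b & ~c), w2
7. ~b & ~c, w2
8. ~b, w2
9. ~c, w2
Accessibility: w0Rw0, w0Rw1, w0Rw2, w1Rw1, w2Rw2
The negation has an open branch (countermodel exists).

Invalid (countermodel exists)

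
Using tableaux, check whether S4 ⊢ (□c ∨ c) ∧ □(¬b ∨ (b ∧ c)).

Invalid (countermodel exists)

Tableau for the negation ¬((□c ∨ c) ∧ □(¬b ∨ (b ∧ c))):
1. ¬((□c ∨ c) ∧ □(¬b ∨ (b ∧ c))), w0
2. ¬□(¬b ∨ (b ∧ c)), w0
3. ¬(¬b ∨ (b ∧ c)), w1
4. b, w1
5. ¬(b ∧ c), w1
6. ¬c, w1
Accessibility: w0Rw0, w0Rw1, w1Rw1
The negation has an open branch (countermodel exists).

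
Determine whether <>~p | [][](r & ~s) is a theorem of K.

No, not valid

Tableau for the negation ~(<>~p | [][](r & ~s)):
1. ~(<>~p | [][](r & ~s)), 0
2. ~<>~p, 0   [~|-rule on 1]
3. ~[][](r & ~s), 0   [~|-rule on 1]
4. ~[](r & ~s), 1   [~[]-rule on 3: fresh world 1, 0R1]
5. p, 1   [~<>-rule on 2 via 0R1]
6. ~(r & ~s), 2   [~[]-rule on 4: fresh world 2, 1R2]
7. s, 2   [~&-rule on 6 (branches; this branch)]
Accessibility: 0R1, 1R2
The negation has an open branch (countermodel exists).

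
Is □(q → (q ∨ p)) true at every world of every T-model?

Tableau for the negation ¬□(q → (q ∨ p)):
1. ¬□(q → (q ∨ p)), 0
2. ¬(q → (q ∨ p)), 1
3. q, 1
4. ¬(q ∨ p), 1
5. ¬q, 1
6. ¬p, 1
Accessibility: 0R0, 0R1, 1R1
Branch closes: q and ¬q both at 1.
All branches of the negation close; one closing branch shown above.

Valid in T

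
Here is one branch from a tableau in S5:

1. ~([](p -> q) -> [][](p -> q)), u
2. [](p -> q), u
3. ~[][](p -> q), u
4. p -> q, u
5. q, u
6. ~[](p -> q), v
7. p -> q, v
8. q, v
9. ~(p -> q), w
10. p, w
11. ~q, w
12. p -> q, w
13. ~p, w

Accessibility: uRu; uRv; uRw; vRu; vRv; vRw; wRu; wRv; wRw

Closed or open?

Yes, closed

Both p and ~p appear at w.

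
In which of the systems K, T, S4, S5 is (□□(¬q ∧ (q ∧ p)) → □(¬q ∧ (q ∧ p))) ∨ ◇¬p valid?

T, S4, S5

K-tableau for the negation ¬((□□(¬q ∧ (q ∧ p)) → □(¬q ∧ (q ∧ p))) ∨ ◇¬p):
1. ¬((□□(¬q ∧ (q ∧ p)) → □(¬q ∧ (q ∧ p))) ∨ ◇¬p), u
2. ¬(□□(¬q ∧ (q ∧ p)) → □(¬q ∧ (q ∧ p))), u   [¬∨-rule on 1]
3. ¬◇¬p, u   [¬∨-rule on 1]
4. □□(¬q ∧ (q ∧ p)), u   [¬→-rule on 2]
5. ¬□(¬q ∧ (q ∧ p)), u   [¬→-rule on 2]
6. ¬(¬q ∧ (q ∧ p)), v   [¬□-rule on 5: fresh world v, uRv]
7. p, v   [¬◇-rule on 3 via uRv]
8. □(¬q ∧ (q ∧ p)), v   [□-rule on 4 via uRv]
9. ¬(q ∧ p), v   [¬∧-rule on 6 (branches; this branch)]
10. ¬q, v   [¬∧-rule on 9 (branches; this branch)]
Accessibility: uRv
Complete open branch: countermodel on a K-frame, so not valid in K.
T-tableau for the negation ¬((□□(¬q ∧ (q ∧ p)) → □(¬q ∧ (q ∧ p))) ∨ ◇¬p):
1. ¬((□□(¬q ∧ (q ∧ p)) → □(¬q ∧ (q ∧ p))) ∨ ◇¬p), u
2. ¬(□□(¬q ∧ (q ∧ p)) → □(¬q ∧ (q ∧ p))), u   [¬∨-rule on 1]
3. ¬◇¬p, u   [¬∨-rule on 1]
4. □□(¬q ∧ (q ∧ p)), u   [¬→-rule on 2]
5. ¬□(¬q ∧ (q ∧ p)), u   [¬→-rule on 2]
6. p, u   [¬◇-rule on 3 via uRu]
7. □(¬q ∧ (q ∧ p)), u   [□-rule on 4 via uRu]
8. ¬q ∧ (q ∧ p), u   [□-rule on 7 via uRu]
9. ¬q, u   [∧-rule on 8]
10. q ∧ p, u   [∧-rule on 8]
11. q, u   [∧-rule on 10]
Accessibility: uRu
Branch closes: q and ¬q both at u.
Every branch closes (one shown): valid in T, hence also in S4, S5 (every theorem of T is a theorem of S4 and S5).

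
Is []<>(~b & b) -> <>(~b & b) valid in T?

Tableau for the negation ~([]<>(~b & b) -> <>(~b & b)):
1. ~([]<>(~b & b) -> <>(~b & b)), w0
2. []<>(~b & b), w0   [~->-rule on 1]
3. ~<>(~b & b), w0   [~->-rule on 1]
4. <>(~b & b), w0   [[]-rule on 2 via w0Rw0]
5. ~(~b & b), w0   [~<>-rule on 3 via w0Rw0]
6. ~b, w0   [~&-rule on 5 (branches; this branch)]
7. ~b & b, w1   [<>-rule on 4: fresh world w1, w0Rw1]
8. ~b, w1   [&-rule on 7]
9. b, w1   [&-rule on 7]
Accessibility: w0Rw0, w0Rw1, w1Rw1
Branch closes: b and ~b both at w1.
Every branch of the negation's tableau closes; the branch above is one of them.

Yes, valid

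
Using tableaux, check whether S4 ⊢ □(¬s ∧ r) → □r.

Valid in S4

Tableau for the negation ¬(□(¬s ∧ r) → □r):
1. ¬(□(¬s ∧ r) → □r), w0
2. □(¬s ∧ r), w0   [¬→-rule on 1]
3. ¬□r, w0   [¬→-rule on 1]
4. ¬s ∧ r, w0   [□-rule on 2 via w0Rw0]
5. ¬s, w0   [∧-rule on 4]
6. r, w0   [∧-rule on 4]
7. ¬r, w1   [¬□-rule on 3: fresh world w1, w0Rw1]
8. ¬s ∧ r, w1   [□-rule on 2 via w0Rw1]
9. ¬s, w1   [∧-rule on 8]
10. r, w1   [∧-rule on 8]
Accessibility: w0Rw0, w0Rw1, w1Rw1
Branch closes: r and ¬r both at w1.
Every branch of the negation's tableau closes; the branch above is one of them.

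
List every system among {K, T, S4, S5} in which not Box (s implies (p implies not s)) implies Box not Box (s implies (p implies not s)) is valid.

S5

S4-tableau for the negation not (not Box (s implies (p implies not s)) implies Box not Box (s implies (p implies not s))):
1. not (not Box (s implies (p implies not s)) implies Box not Box (s implies (p implies not s))), 0
2. not Box (s implies (p implies not s)), 0
3. not Box not Box (s implies (p implies not s)), 0
4. not (s implies (p implies not s)), 1
5. s, 1
6. not (p implies not s), 1
7. p, 1
8. Box (s implies (p implies not s)), 2
9. s implies (p implies not s), 2
10. p implies not s, 2
11. not s, 2
Accessibility: 0R0, 0R1, 0R2, 1R1, 2R2
Complete open branch: countermodel on an S4-frame, so not valid in S4, nor in K, T (the same frame is also a K-frame and a T-frame).
S5-tableau for the negation not (not Box (s implies (p implies not s)) implies Box not Box (s implies (p implies not s))):
1. not (not Box (s implies (p implies not s)) implies Box not Box (s implies (p implies not s))), 0
2. not Box (s implies (p implies not s)), 0
3. not Box not Box (s implies (p implies not s)), 0
4. not (s implies (p implies not s)), 1
5. s, 1
6. not (p implies not s), 1
7. p, 1
8. Box (s implies (p implies not s)), 2
9. s implies (p implies not s), 0
10. s implies (p implies not s), 1
11. s implies (p implies not s), 2
12. p implies not s, 0
13. p implies not s, 1
14. p implies not s, 2
15. not s, 0
16. not s, 1
Accessibility: 0R0, 0R1, 0R2, 1R0, 1R1, 1R2, 2R0, 2R1, 2R2
Branch closes: s and not s both at 1.
Every branch closes (one shown): valid in S5.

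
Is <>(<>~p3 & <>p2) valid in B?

Tableau for the negation ~<>(<>~p3 & <>p2):
1. ~<>(<>~p3 & <>p2), w0
2. ~(<>~p3 & <>p2), w0
3. ~<>p2, w0
4. ~p2, w0
Accessibility: w0Rw0
The negation has an open branch (countermodel exists).

Not valid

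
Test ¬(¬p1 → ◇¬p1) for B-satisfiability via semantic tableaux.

1. ¬(¬p1 → ◇¬p1), w0
2. ¬p1, w0
3. ¬◇¬p1, w0
4. p1, w0
Accessibility: w0Rw0
Branch closes: p1 and ¬p1 both at w0.
All branches of the tableau close; one closing branch shown above.

Unsatisfiable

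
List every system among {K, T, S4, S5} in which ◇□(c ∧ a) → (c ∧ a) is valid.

S4-tableau for the negation ¬(◇□(c ∧ a) → (c ∧ a)):
1. ¬(◇□(c ∧ a) → (c ∧ a)), w0
2. ◇□(c ∧ a), w0   [¬→-rule on 1]
3. ¬(c ∧ a), w0   [¬→-rule on 1]
4. ¬a, w0   [¬∧-rule on 3 (branches; this branch)]
5. □(c ∧ a), w1   [◇-rule on 2: fresh world w1, w0Rw1]
6. c ∧ a, w1   [□-rule on 5 via w1Rw1]
7. c, w1   [∧-rule on 6]
8. a, w1   [∧-rule on 6]
Accessibility: w0Rw0, w0Rw1, w1Rw1
Complete open branch: countermodel on an S4-frame, so not valid in S4, nor in K, T (the same frame is also a K-frame and a T-frame).
S5-tableau for the negation ¬(◇□(c ∧ a) → (c ∧ a)):
1. ¬(◇□(c ∧ a) → (c ∧ a)), w0
2. ◇□(c ∧ a), w0   [¬→-rule on 1]
3. ¬(c ∧ a), w0   [¬→-rule on 1]
4. ¬a, w0   [¬∧-rule on 3 (branches; this branch)]
5. □(c ∧ a), w1   [◇-rule on 2: fresh world w1, w0Rw1]
6. c ∧ a, w0   [□-rule on 5 via w1Rw0]
7. c, w0   [∧-rule on 6]
8. a, w0   [∧-rule on 6]
Accessibility: w0Rw0, w0Rw1, w1Rw0, w1Rw1
Branch closes: a and ¬a both at w0.
Every branch closes (one shown): valid in S5.

S5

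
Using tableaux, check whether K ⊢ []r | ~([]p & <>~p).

Tableau for the negation ~([]r | ~([]p & <>~p)):
1. ~([]r | ~([]p & <>~p)), 0
2. ~[]r, 0
3. []p & <>~p, 0
4. []p, 0
5. <>~p, 0
6. ~r, 1
7. p, 1
8. ~p, 2
9. p, 2
Accessibility: 0R1, 0R2
Branch closes: p and ~p both at 2.
Every branch of the negation's tableau closes; the branch above is one of them.

Valid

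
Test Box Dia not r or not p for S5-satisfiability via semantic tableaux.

Yes, satisfiable

1. Box Dia not r or not p, w0
2. not p, w0   [or-rule on 1 (branches; this branch)]
Accessibility: w0Rw0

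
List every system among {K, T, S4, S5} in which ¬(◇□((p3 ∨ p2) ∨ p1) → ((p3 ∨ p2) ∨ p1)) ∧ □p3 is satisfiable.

T-tableau for the formula:
1. ¬(◇□((p3 ∨ p2) ∨ p1) → ((p3 ∨ p2) ∨ p1)) ∧ □p3, u
2. ¬(◇□((p3 ∨ p2) ∨ p1) → ((p3 ∨ p2) ∨ p1)), u
3. □p3, u
4. ◇□((p3 ∨ p2) ∨ p1), u
5. ¬((p3 ∨ p2) ∨ p1), u
6. ¬(p3 ∨ p2), u
7. ¬p1, u
8. ¬p3, u
9. ¬p2, u
10. p3, u
Accessibility: uRu
Branch closes: p3 and ¬p3 both at u.
Every branch closes (one shown): unsatisfiable in T, hence also in S4, S5 (every S4/S5-frame is a T-frame).
K-tableau for the formula:
1. ¬(◇□((p3 ∨ p2) ∨ p1) → ((p3 ∨ p2) ∨ p1)) ∧ □p3, u
2. ¬(◇□((p3 ∨ p2) ∨ p1) → ((p3 ∨ p2) ∨ p1)), u
3. □p3, u
4. ◇□((p3 ∨ p2) ∨ p1), u
5. ¬((p3 ∨ p2) ∨ p1), u
6. ¬(p3 ∨ p2), u
7. ¬p1, u
8. ¬p3, u
9. ¬p2, u
10. □((p3 ∨ p2) ∨ p1), v
11. p3, v
Accessibility: uRv
Complete open branch: satisfiable in K.

K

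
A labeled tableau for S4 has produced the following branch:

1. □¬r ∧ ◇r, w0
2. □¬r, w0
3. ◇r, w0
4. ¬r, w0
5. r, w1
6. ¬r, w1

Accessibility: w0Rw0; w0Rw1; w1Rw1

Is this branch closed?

Closed

Both r and ¬r appear at w1.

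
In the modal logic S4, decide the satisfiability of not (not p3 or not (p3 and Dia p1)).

1. not (not p3 or not (p3 and Dia p1)), u
2. p3, u
3. p3 and Dia p1, u
4. Dia p1, u
5. p1, v
Accessibility: uRu, uRv, vRv

Satisfiable (open branch found)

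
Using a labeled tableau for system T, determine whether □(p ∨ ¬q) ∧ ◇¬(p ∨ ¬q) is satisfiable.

No, unsatisfiable

1. □(p ∨ ¬q) ∧ ◇¬(p ∨ ¬q), w0
2. □(p ∨ ¬q), w0
3. ◇¬(p ∨ ¬q), w0
4. p ∨ ¬q, w0
5. ¬q, w0
6. ¬(p ∨ ¬q), w1
7. ¬p, w1
8. q, w1
9. p ∨ ¬q, w1
10. ¬q, w1
Accessibility: w0Rw0, w0Rw1, w1Rw1
Branch closes: q and ¬q both at w1.
All branches of the tableau close; one closing branch shown above.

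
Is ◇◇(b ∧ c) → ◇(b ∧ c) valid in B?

Tableau for the negation ¬(◇◇(b ∧ c) → ◇(b ∧ c)):
1. ¬(◇◇(b ∧ c) → ◇(b ∧ c)), 0
2. ◇◇(b ∧ c), 0
3. ¬◇(b ∧ c), 0
4. ¬(b ∧ c), 0
5. ¬c, 0
6. ◇(b ∧ c), 1
7. ¬(b ∧ c), 1
8. ¬c, 1
9. b ∧ c, 2
10. b, 2
11. c, 2
Accessibility: 0R0, 0R1, 1R0, 1R1, 1R2, 2R1, 2R2
The negation has an open branch (countermodel exists).

No, not valid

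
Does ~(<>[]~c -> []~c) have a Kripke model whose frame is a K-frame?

1. ~(<>[]~c -> []~c), u
2. <>[]~c, u
3. ~[]~c, u
4. []~c, v
5. c, w
Accessibility: uRv, uRw

Satisfiable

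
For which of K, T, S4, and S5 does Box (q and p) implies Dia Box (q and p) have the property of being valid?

T, S4, S5

K-tableau for the negation not (Box (q and p) implies Dia Box (q and p)):
1. not (Box (q and p) implies Dia Box (q and p)), w0
2. Box (q and p), w0   [neg-implies-rule on 1]
3. not Dia Box (q and p), w0   [neg-implies-rule on 1]
Complete open branch: countermodel on a K-frame, so not valid in K.
T-tableau for the negation not (Box (q and p) implies Dia Box (q and p)):
1. not (Box (q and p) implies Dia Box (q and p)), w0
2. Box (q and p), w0   [neg-implies-rule on 1]
3. not Dia Box (q and p), w0   [neg-implies-rule on 1]
4. q and p, w0   [Box-rule on 2 via w0Rw0]
5. q, w0   [and-rule on 4]
6. p, w0   [and-rule on 4]
7. not Box (q and p), w0   [neg-Dia-rule on 3 via w0Rw0]
8. not (q and p), w1   [neg-Box-rule on 7: fresh world w1, w0Rw1]
9. q and p, w1   [Box-rule on 2 via w0Rw1]
10. q, w1   [and-rule on 9]
11. p, w1   [and-rule on 9]
12. not Box (q and p), w1   [neg-Dia-rule on 3 via w0Rw1]
13. not p, w1   [neg-and-rule on 8 (branches; this branch)]
Accessibility: w0Rw0, w0Rw1, w1Rw1
Branch closes: p and not p both at w1.
Every branch closes (one shown): valid in T, hence also in S4, S5 (every theorem of T is a theorem of S4 and S5).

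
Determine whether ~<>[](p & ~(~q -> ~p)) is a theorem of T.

Invalid (countermodel exists)

Tableau for the negation <>[](p & ~(~q -> ~p)):
1. <>[](p & ~(~q -> ~p)), w0
2. [](p & ~(~q -> ~p)), w1   [<>-rule on 1: fresh world w1, w0Rw1]
3. p & ~(~q -> ~p), w1   [[]-rule on 2 via w1Rw1]
4. p, w1   [&-rule on 3]
5. ~(~q -> ~p), w1   [&-rule on 3]
6. ~q, w1   [~->-rule on 5]
Accessibility: w0Rw0, w0Rw1, w1Rw1
The negation has an open branch (countermodel exists).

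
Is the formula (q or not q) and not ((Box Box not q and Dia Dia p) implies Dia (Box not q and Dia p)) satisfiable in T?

Unsatisfiable

1. (q or not q) and not ((Box Box not q and Dia Dia p) implies Dia (Box not q and Dia p)), w0
2. q or not q, w0
3. not ((Box Box not q and Dia Dia p) implies Dia (Box not q and Dia p)), w0
4. Box Box not q and Dia Dia p, w0
5. not Dia (Box not q and Dia p), w0
6. Box Box not q, w0
7. Dia Dia p, w0
8. not (Box not q and Dia p), w0
9. Box not q, w0
10. not q, w0
11. not Dia p, w0
12. not p, w0
13. Dia p, w1
14. not (Box not q and Dia p), w1
15. Box not q, w1
16. not q, w1
17. not p, w1
18. not Box not q, w1
19. p, w2
20. not q, w2
21. q, w3
22. not q, w3
Accessibility: w0Rw0, w0Rw1, w1Rw1, w1Rw2, w1Rw3, w2Rw2, w3Rw3
Branch closes: q and not q both at w3.
(One branch shown.) All branches close.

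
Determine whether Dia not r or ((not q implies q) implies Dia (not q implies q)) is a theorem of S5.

Valid

Tableau for the negation not (Dia not r or ((not q implies q) implies Dia (not q implies q))):
1. not (Dia not r or ((not q implies q) implies Dia (not q implies q))), w0
2. not Dia not r, w0   [neg-or-rule on 1]
3. not ((not q implies q) implies Dia (not q implies q)), w0   [neg-or-rule on 1]
4. not q implies q, w0   [neg-implies-rule on 3]
5. not Dia (not q implies q), w0   [neg-implies-rule on 3]
6. r, w0   [neg-Dia-rule on 2 via w0Rw0]
7. not (not q implies q), w0   [neg-Dia-rule on 5 via w0Rw0]
8. not q, w0   [neg-implies-rule on 7]
9. q, w0   [implies-rule on 4 (branches; this branch)]
Accessibility: w0Rw0
Branch closes: q and not q both at w0.
All branches of the negation close; one closing branch shown above.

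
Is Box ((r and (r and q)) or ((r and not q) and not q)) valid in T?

Not valid

Tableau for the negation not Box ((r and (r and q)) or ((r and not q) and not q)):
1. not Box ((r and (r and q)) or ((r and not q) and not q)), 0
2. not ((r and (r and q)) or ((r and not q) and not q)), 1   [neg-Box-rule on 1: fresh world 1, 0R1]
3. not (r and (r and q)), 1   [neg-or-rule on 2]
4. not ((r and not q) and not q), 1   [neg-or-rule on 2]
5. not (r and q), 1   [neg-and-rule on 3 (branches; this branch)]
6. q, 1   [neg-and-rule on 4 (branches; this branch)]
7. not r, 1   [neg-and-rule on 5 (branches; this branch)]
Accessibility: 0R0, 0R1, 1R1
The negation has an open branch (countermodel exists).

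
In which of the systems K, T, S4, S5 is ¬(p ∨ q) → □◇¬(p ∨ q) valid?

S5-tableau for the negation ¬(¬(p ∨ q) → □◇¬(p ∨ q)):
1. ¬(¬(p ∨ q) → □◇¬(p ∨ q)), 0
2. ¬(p ∨ q), 0
3. ¬□◇¬(p ∨ q), 0
4. ¬p, 0
5. ¬q, 0
6. ¬◇¬(p ∨ q), 1
7. p ∨ q, 0
8. p ∨ q, 1
9. q, 0
Accessibility: 0R0, 0R1, 1R0, 1R1
Branch closes: q and ¬q both at 0.
Every branch closes (one shown): valid in S5.
S4-tableau for the negation ¬(¬(p ∨ q) → □◇¬(p ∨ q)):
1. ¬(¬(p ∨ q) → □◇¬(p ∨ q)), 0
2. ¬(p ∨ q), 0
3. ¬□◇¬(p ∨ q), 0
4. ¬p, 0
5. ¬q, 0
6. ¬◇¬(p ∨ q), 1
7. p ∨ q, 1
8. q, 1
Accessibility: 0R0, 0R1, 1R1
Complete open branch: countermodel on an S4-frame, so not valid in S4, nor in K, T (the same frame is also a K-frame and a T-frame).

S5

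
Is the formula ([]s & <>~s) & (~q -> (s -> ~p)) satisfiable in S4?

No, unsatisfiable

1. ([]s & <>~s) & (~q -> (s -> ~p)), w0
2. []s & <>~s, w0
3. ~q -> (s -> ~p), w0
4. []s, w0
5. <>~s, w0
6. s, w0
7. s -> ~p, w0
8. ~p, w0
9. ~s, w1
10. s, w1
Accessibility: w0Rw0, w0Rw1, w1Rw1
Branch closes: s and ~s both at w1.
Every branch closes; the branch above is one of them.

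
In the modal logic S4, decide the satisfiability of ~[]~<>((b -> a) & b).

1. ~[]~<>((b -> a) & b), w0
2. <>((b -> a) & b), w1
3. (b -> a) & b, w2
4. b -> a, w2
5. b, w2
6. a, w2
Accessibility: w0Rw0, w0Rw1, w0Rw2, w1Rw1, w1Rw2, w2Rw2

Satisfiable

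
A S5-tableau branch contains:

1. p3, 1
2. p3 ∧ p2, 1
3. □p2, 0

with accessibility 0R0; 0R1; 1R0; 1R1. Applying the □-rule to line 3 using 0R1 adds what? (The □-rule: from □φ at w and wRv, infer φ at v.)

p2, 1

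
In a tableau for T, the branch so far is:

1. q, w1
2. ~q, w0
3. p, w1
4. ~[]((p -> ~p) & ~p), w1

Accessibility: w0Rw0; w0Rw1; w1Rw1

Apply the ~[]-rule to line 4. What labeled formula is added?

a fresh world w2 with w1Rw2, and ~((p -> ~p) & ~p) at w2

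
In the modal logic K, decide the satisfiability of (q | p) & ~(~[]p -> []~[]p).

Satisfiable

1. (q | p) & ~(~[]p -> []~[]p), 0
2. q | p, 0   [&-rule on 1]
3. ~(~[]p -> []~[]p), 0   [&-rule on 1]
4. ~[]p, 0   [~->-rule on 3]
5. ~[]~[]p, 0   [~->-rule on 3]
6. p, 0   [|-rule on 2 (branches; this branch)]
7. ~p, 1   [~[]-rule on 4: fresh world 1, 0R1]
8. []p, 2   [~[]-rule on 5: fresh world 2, 0R2]
Accessibility: 0R1, 0R2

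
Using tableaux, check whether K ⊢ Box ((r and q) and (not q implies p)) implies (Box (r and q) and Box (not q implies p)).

Tableau for the negation not (Box ((r and q) and (not q implies p)) implies (Box (r and q) and Box (not q implies p))):
1. not (Box ((r and q) and (not q implies p)) implies (Box (r and q) and Box (not q implies p))), w0
2. Box ((r and q) and (not q implies p)), w0
3. not (Box (r and q) and Box (not q implies p)), w0
4. not Box (not q implies p), w0
5. not (not q implies p), w1
6. not q, w1
7. not p, w1
8. (r and q) and (not q implies p), w1
9. r and q, w1
10. not q implies p, w1
11. r, w1
12. q, w1
Accessibility: w0Rw1
Branch closes: q and not q both at w1.
Every branch of the negation's tableau closes; the branch above is one of them.

Valid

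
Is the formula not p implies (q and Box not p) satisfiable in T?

1. not p implies (q and Box not p), w0
2. q and Box not p, w0
3. q, w0
4. Box not p, w0
5. not p, w0
Accessibility: w0Rw0

Satisfiable (open branch found)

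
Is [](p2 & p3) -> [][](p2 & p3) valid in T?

Tableau for the negation ~([](p2 & p3) -> [][](p2 & p3)):
1. ~([](p2 & p3) -> [][](p2 & p3)), u
2. [](p2 & p3), u
3. ~[][](p2 & p3), u
4. p2 & p3, u
5. p2, u
6. p3, u
7. ~[](p2 & p3), v
8. p2 & p3, v
9. p2, v
10. p3, v
11. ~(p2 & p3), w
12. ~p3, w
Accessibility: uRu, uRv, vRv, vRw, wRw
The negation has an open branch (countermodel exists).

Invalid (countermodel exists)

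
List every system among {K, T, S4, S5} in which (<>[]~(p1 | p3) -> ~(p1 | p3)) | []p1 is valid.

S5-tableau for the negation ~((<>[]~(p1 | p3) -> ~(p1 | p3)) | []p1):
1. ~((<>[]~(p1 | p3) -> ~(p1 | p3)) | []p1), u
2. ~(<>[]~(p1 | p3) -> ~(p1 | p3)), u   [~|-rule on 1]
3. ~[]p1, u   [~|-rule on 1]
4. <>[]~(p1 | p3), u   [~->-rule on 2]
5. p1 | p3, u   [~->-rule on 2]
6. p3, u   [|-rule on 5 (branches; this branch)]
7. ~p1, v   [~[]-rule on 3: fresh world v, uRv]
8. []~(p1 | p3), w   [<>-rule on 4: fresh world w, uRw]
9. ~(p1 | p3), u   [[]-rule on 8 via wRu]
10. ~p1, u   [~|-rule on 9]
11. ~p3, u   [~|-rule on 9]
Accessibility: uRu, uRv, uRw, vRu, vRv, vRw, wRu, wRv, wRw
Branch closes: p3 and ~p3 both at u.
Every branch closes (one shown): valid in S5.
S4-tableau for the negation ~((<>[]~(p1 | p3) -> ~(p1 | p3)) | []p1):
1. ~((<>[]~(p1 | p3) -> ~(p1 | p3)) | []p1), u
2. ~(<>[]~(p1 | p3) -> ~(p1 | p3)), u   [~|-rule on 1]
3. ~[]p1, u   [~|-rule on 1]
4. <>[]~(p1 | p3), u   [~->-rule on 2]
5. p1 | p3, u   [~->-rule on 2]
6. p3, u   [|-rule on 5 (branches; this branch)]
7. ~p1, v   [~[]-rule on 3: fresh world v, uRv]
8. []~(p1 | p3), w   [<>-rule on 4: fresh world w, uRw]
9. ~(p1 | p3), w   [[]-rule on 8 via wRw]
10. ~p1, w   [~|-rule on 9]
11. ~p3, w   [~|-rule on 9]
Accessibility: uRu, uRv, uRw, vRv, wRw
Complete open branch: countermodel on an S4-frame, so not valid in S4, nor in K, T (the same frame is also a K-frame and a T-frame).

S5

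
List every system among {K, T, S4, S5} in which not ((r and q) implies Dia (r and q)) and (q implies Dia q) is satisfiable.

K

T-tableau for the formula:
1. not ((r and q) implies Dia (r and q)) and (q implies Dia q), 0
2. not ((r and q) implies Dia (r and q)), 0
3. q implies Dia q, 0
4. r and q, 0
5. not Dia (r and q), 0
6. r, 0
7. q, 0
8. not (r and q), 0
9. Dia q, 0
10. not q, 0
Accessibility: 0R0
Branch closes: q and not q both at 0.
Every branch closes (one shown): unsatisfiable in T, hence also in S4, S5 (every S4/S5-frame is a T-frame).
K-tableau for the formula:
1. not ((r and q) implies Dia (r and q)) and (q implies Dia q), 0
2. not ((r and q) implies Dia (r and q)), 0
3. q implies Dia q, 0
4. r and q, 0
5. not Dia (r and q), 0
6. r, 0
7. q, 0
8. Dia q, 0
9. q, 1
10. not (r and q), 1
11. not r, 1
Accessibility: 0R1
Complete open branch: satisfiable in K.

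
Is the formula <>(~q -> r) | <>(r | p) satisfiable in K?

Satisfiable (open branch found)

1. <>(~q -> r) | <>(r | p), 0
2. <>(r | p), 0
3. r | p, 1
4. p, 1
Accessibility: 0R1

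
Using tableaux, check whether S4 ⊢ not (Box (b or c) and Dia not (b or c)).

Valid in S4

Tableau for the negation Box (b or c) and Dia not (b or c):
1. Box (b or c) and Dia not (b or c), 0
2. Box (b or c), 0
3. Dia not (b or c), 0
4. b or c, 0
5. c, 0
6. not (b or c), 1
7. not b, 1
8. not c, 1
9. b or c, 1
10. c, 1
Accessibility: 0R0, 0R1, 1R1
Branch closes: c and not c both at 1.
Every branch of the negation's tableau closes; the branch above is one of them.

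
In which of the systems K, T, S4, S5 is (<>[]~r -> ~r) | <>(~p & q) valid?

S5

S4-tableau for the negation ~((<>[]~r -> ~r) | <>(~p & q)):
1. ~((<>[]~r -> ~r) | <>(~p & q)), 0
2. ~(<>[]~r -> ~r), 0   [~|-rule on 1]
3. ~<>(~p & q), 0   [~|-rule on 1]
4. <>[]~r, 0   [~->-rule on 2]
5. r, 0   [~->-rule on 2]
6. ~(~p & q), 0   [~<>-rule on 3 via 0R0]
7. ~q, 0   [~&-rule on 6 (branches; this branch)]
8. []~r, 1   [<>-rule on 4: fresh world 1, 0R1]
9. ~(~p & q), 1   [~<>-rule on 3 via 0R1]
10. ~r, 1   [[]-rule on 8 via 1R1]
11. ~q, 1   [~&-rule on 9 (branches; this branch)]
Accessibility: 0R0, 0R1, 1R1
Complete open branch: countermodel on an S4-frame, so not valid in S4, nor in K, T (the same frame is also a K-frame and a T-frame).
S5-tableau for the negation ~((<>[]~r -> ~r) | <>(~p & q)):
1. ~((<>[]~r -> ~r) | <>(~p & q)), 0
2. ~(<>[]~r -> ~r), 0   [~|-rule on 1]
3. ~<>(~p & q), 0   [~|-rule on 1]
4. <>[]~r, 0   [~->-rule on 2]
5. r, 0   [~->-rule on 2]
6. ~(~p & q), 0   [~<>-rule on 3 via 0R0]
7. ~q, 0   [~&-rule on 6 (branches; this branch)]
8. []~r, 1   [<>-rule on 4: fresh world 1, 0R1]
9. ~(~p & q), 1   [~<>-rule on 3 via 0R1]
10. ~r, 0   [[]-rule on 8 via 1R0]
Accessibility: 0R0, 0R1, 1R0, 1R1
Branch closes: r and ~r both at 0.
Every branch closes (one shown): valid in S5.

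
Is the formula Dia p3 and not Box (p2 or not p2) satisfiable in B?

No, unsatisfiable

1. Dia p3 and not Box (p2 or not p2), u
2. Dia p3, u   [and-rule on 1]
3. not Box (p2 or not p2), u   [and-rule on 1]
4. p3, v   [Dia-rule on 2: fresh world v, uRv]
5. not (p2 or not p2), w   [neg-Box-rule on 3: fresh world w, uRw]
6. not p2, w   [neg-or-rule on 5]
7. p2, w   [neg-or-rule on 5]
Accessibility: uRu, uRv, uRw, vRu, vRv, wRu, wRw
Branch closes: p2 and not p2 both at w.
Every branch closes; the branch above is one of them.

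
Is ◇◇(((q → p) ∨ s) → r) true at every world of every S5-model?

Tableau for the negation ¬◇◇(((q → p) ∨ s) → r):
1. ¬◇◇(((q → p) ∨ s) → r), w0
2. ¬◇(((q → p) ∨ s) → r), w0
3. ¬(((q → p) ∨ s) → r), w0
4. (q → p) ∨ s, w0
5. ¬r, w0
6. s, w0
Accessibility: w0Rw0
The negation has an open branch (countermodel exists).

Not valid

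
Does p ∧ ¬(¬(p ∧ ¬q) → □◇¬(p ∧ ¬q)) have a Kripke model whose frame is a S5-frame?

Unsatisfiable

1. p ∧ ¬(¬(p ∧ ¬q) → □◇¬(p ∧ ¬q)), u
2. p, u
3. ¬(¬(p ∧ ¬q) → □◇¬(p ∧ ¬q)), u
4. ¬(p ∧ ¬q), u
5. ¬□◇¬(p ∧ ¬q), u
6. q, u
7. ¬◇¬(p ∧ ¬q), v
8. p ∧ ¬q, u
9. ¬q, u
Accessibility: uRu, uRv, vRu, vRv
Branch closes: q and ¬q both at u.
(One branch shown.) All branches close.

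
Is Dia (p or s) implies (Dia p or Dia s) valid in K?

Valid

Tableau for the negation not (Dia (p or s) implies (Dia p or Dia s)):
1. not (Dia (p or s) implies (Dia p or Dia s)), 0
2. Dia (p or s), 0   [neg-implies-rule on 1]
3. not (Dia p or Dia s), 0   [neg-implies-rule on 1]
4. not Dia p, 0   [neg-or-rule on 3]
5. not Dia s, 0   [neg-or-rule on 3]
6. p or s, 1   [Dia-rule on 2: fresh world 1, 0R1]
7. not p, 1   [neg-Dia-rule on 4 via 0R1]
8. not s, 1   [neg-Dia-rule on 5 via 0R1]
9. s, 1   [or-rule on 6 (branches; this branch)]
Accessibility: 0R1
Branch closes: s and not s both at 1.
All branches of the negation close; one closing branch shown above.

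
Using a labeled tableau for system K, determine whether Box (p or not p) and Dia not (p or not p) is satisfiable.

1. Box (p or not p) and Dia not (p or not p), w0
2. Box (p or not p), w0
3. Dia not (p or not p), w0
4. not (p or not p), w1
5. not p, w1
6. p, w1
Accessibility: w0Rw1
Branch closes: p and not p both at w1.
All branches of the tableau close; one closing branch shown above.

No, unsatisfiable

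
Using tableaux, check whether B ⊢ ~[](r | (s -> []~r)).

No, not valid

Tableau for the negation [](r | (s -> []~r)):
1. [](r | (s -> []~r)), u
2. r | (s -> []~r), u
3. s -> []~r, u
4. []~r, u
5. ~r, u
Accessibility: uRu
The negation has an open branch (countermodel exists).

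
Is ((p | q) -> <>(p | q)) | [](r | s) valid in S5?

Tableau for the negation ~(((p | q) -> <>(p | q)) | [](r | s)):
1. ~(((p | q) -> <>(p | q)) | [](r | s)), u
2. ~((p | q) -> <>(p | q)), u   [~|-rule on 1]
3. ~[](r | s), u   [~|-rule on 1]
4. p | q, u   [~->-rule on 2]
5. ~<>(p | q), u   [~->-rule on 2]
6. ~(p | q), u   [~<>-rule on 5 via uRu]
7. ~p, u   [~|-rule on 6]
8. ~q, u   [~|-rule on 6]
9. q, u   [|-rule on 4 (branches; this branch)]
Accessibility: uRu
Branch closes: q and ~q both at u.
Every branch of the negation's tableau closes; the branch above is one of them.

Yes, valid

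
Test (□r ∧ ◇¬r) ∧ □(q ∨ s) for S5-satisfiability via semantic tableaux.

Unsatisfiable (every branch closes)

1. (□r ∧ ◇¬r) ∧ □(q ∨ s), u
2. □r ∧ ◇¬r, u
3. □(q ∨ s), u
4. □r, u
5. ◇¬r, u
6. q ∨ s, u
7. r, u
8. s, u
9. ¬r, v
10. q ∨ s, v
11. r, v
Accessibility: uRu, uRv, vRu, vRv
Branch closes: r and ¬r both at v.
(One branch shown.) All branches close.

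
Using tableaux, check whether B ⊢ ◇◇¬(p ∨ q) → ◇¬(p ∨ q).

Tableau for the negation ¬(◇◇¬(p ∨ q) → ◇¬(p ∨ q)):
1. ¬(◇◇¬(p ∨ q) → ◇¬(p ∨ q)), 0
2. ◇◇¬(p ∨ q), 0   [¬→-rule on 1]
3. ¬◇¬(p ∨ q), 0   [¬→-rule on 1]
4. p ∨ q, 0   [¬◇-rule on 3 via 0R0]
5. q, 0   [∨-rule on 4 (branches; this branch)]
6. ◇¬(p ∨ q), 1   [◇-rule on 2: fresh world 1, 0R1]
7. p ∨ q, 1   [¬◇-rule on 3 via 0R1]
8. q, 1   [∨-rule on 7 (branches; this branch)]
9. ¬(p ∨ q), 2   [◇-rule on 6: fresh world 2, 1R2]
10. ¬p, 2   [¬∨-rule on 9]
11. ¬q, 2   [¬∨-rule on 9]
Accessibility: 0R0, 0R1, 1R0, 1R1, 1R2, 2R1, 2R2
The negation has an open branch (countermodel exists).

No, not valid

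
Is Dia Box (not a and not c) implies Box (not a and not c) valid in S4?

Invalid (countermodel exists)

Tableau for the negation not (Dia Box (not a and not c) implies Box (not a and not c)):
1. not (Dia Box (not a and not c) implies Box (not a and not c)), 0
2. Dia Box (not a and not c), 0
3. not Box (not a and not c), 0
4. Box (not a and not c), 1
5. not a and not c, 1
6. not a, 1
7. not c, 1
8. not (not a and not c), 2
9. c, 2
Accessibility: 0R0, 0R1, 0R2, 1R1, 2R2
The negation has an open branch (countermodel exists).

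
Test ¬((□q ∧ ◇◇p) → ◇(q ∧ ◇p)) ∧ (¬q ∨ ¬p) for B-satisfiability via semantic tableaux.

Unsatisfiable (every branch closes)

1. ¬((□q ∧ ◇◇p) → ◇(q ∧ ◇p)) ∧ (¬q ∨ ¬p), 0
2. ¬((□q ∧ ◇◇p) → ◇(q ∧ ◇p)), 0
3. ¬q ∨ ¬p, 0
4. □q ∧ ◇◇p, 0
5. ¬◇(q ∧ ◇p), 0
6. □q, 0
7. ◇◇p, 0
8. ¬(q ∧ ◇p), 0
9. q, 0
10. ¬p, 0
11. ¬◇p, 0
12. ◇p, 1
13. ¬(q ∧ ◇p), 1
14. q, 1
15. ¬p, 1
16. ¬◇p, 1
17. p, 2
18. ¬p, 2
Accessibility: 0R0, 0R1, 1R0, 1R1, 1R2, 2R1, 2R2
Branch closes: p and ¬p both at 2.
All branches of the tableau close; one closing branch shown above.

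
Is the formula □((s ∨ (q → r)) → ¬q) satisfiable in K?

1. □((s ∨ (q → r)) → ¬q), w0

Yes, satisfiable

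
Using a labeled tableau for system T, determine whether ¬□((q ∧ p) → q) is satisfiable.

1. ¬□((q ∧ p) → q), 0
2. ¬((q ∧ p) → q), 1
3. q ∧ p, 1
4. ¬q, 1
5. q, 1
6. p, 1
Accessibility: 0R0, 0R1, 1R1
Branch closes: q and ¬q both at 1.
Every branch closes; the branch above is one of them.

Unsatisfiable (every branch closes)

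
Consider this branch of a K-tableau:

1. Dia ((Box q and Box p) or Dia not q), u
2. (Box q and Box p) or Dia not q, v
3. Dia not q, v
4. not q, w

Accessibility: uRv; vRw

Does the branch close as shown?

No atom appears with both signs at the same world.

Open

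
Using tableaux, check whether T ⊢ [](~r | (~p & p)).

Not valid

Tableau for the negation ~[](~r | (~p & p)):
1. ~[](~r | (~p & p)), u
2. ~(~r | (~p & p)), v   [~[]-rule on 1: fresh world v, uRv]
3. r, v   [~|-rule on 2]
4. ~(~p & p), v   [~|-rule on 2]
5. ~p, v   [~&-rule on 4 (branches; this branch)]
Accessibility: uRu, uRv, vRv
The negation has an open branch (countermodel exists).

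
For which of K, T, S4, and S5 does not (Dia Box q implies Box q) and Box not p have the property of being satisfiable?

K, T, S4

S5-tableau for the formula:
1. not (Dia Box q implies Box q) and Box not p, 0
2. not (Dia Box q implies Box q), 0   [and-rule on 1]
3. Box not p, 0   [and-rule on 1]
4. Dia Box q, 0   [neg-implies-rule on 2]
5. not Box q, 0   [neg-implies-rule on 2]
6. not p, 0   [Box-rule on 3 via 0R0]
7. Box q, 1   [Dia-rule on 4: fresh world 1, 0R1]
8. not p, 1   [Box-rule on 3 via 0R1]
9. q, 0   [Box-rule on 7 via 1R0]
10. q, 1   [Box-rule on 7 via 1R1]
11. not q, 2   [neg-Box-rule on 5: fresh world 2, 0R2]
12. not p, 2   [Box-rule on 3 via 0R2]
13. q, 2   [Box-rule on 7 via 1R2]
Accessibility: 0R0, 0R1, 0R2, 1R0, 1R1, 1R2, 2R0, 2R1, 2R2
Branch closes: q and not q both at 2.
Every branch closes (one shown): unsatisfiable in S5.
S4-tableau for the formula:
1. not (Dia Box q implies Box q) and Box not p, 0
2. not (Dia Box q implies Box q), 0   [and-rule on 1]
3. Box not p, 0   [and-rule on 1]
4. Dia Box q, 0   [neg-implies-rule on 2]
5. not Box q, 0   [neg-implies-rule on 2]
6. not p, 0   [Box-rule on 3 via 0R0]
7. Box q, 1   [Dia-rule on 4: fresh world 1, 0R1]
8. not p, 1   [Box-rule on 3 via 0R1]
9. q, 1   [Box-rule on 7 via 1R1]
10. not q, 2   [neg-Box-rule on 5: fresh world 2, 0R2]
11. not p, 2   [Box-rule on 3 via 0R2]
Accessibility: 0R0, 0R1, 0R2, 1R1, 2R2
Complete open branch: satisfiable in S4, hence also in K, T (this S4-model is also a K-model and a T-model).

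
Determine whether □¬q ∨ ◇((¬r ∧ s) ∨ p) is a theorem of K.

Tableau for the negation ¬(□¬q ∨ ◇((¬r ∧ s) ∨ p)):
1. ¬(□¬q ∨ ◇((¬r ∧ s) ∨ p)), w0
2. ¬□¬q, w0
3. ¬◇((¬r ∧ s) ∨ p), w0
4. q, w1
5. ¬((¬r ∧ s) ∨ p), w1
6. ¬(¬r ∧ s), w1
7. ¬p, w1
8. ¬s, w1
Accessibility: w0Rw1
The negation has an open branch (countermodel exists).

No, not valid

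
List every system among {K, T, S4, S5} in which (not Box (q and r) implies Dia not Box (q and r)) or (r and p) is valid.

T-tableau for the negation not ((not Box (q and r) implies Dia not Box (q and r)) or (r and p)):
1. not ((not Box (q and r) implies Dia not Box (q and r)) or (r and p)), w0
2. not (not Box (q and r) implies Dia not Box (q and r)), w0   [neg-or-rule on 1]
3. not (r and p), w0   [neg-or-rule on 1]
4. not Box (q and r), w0   [neg-implies-rule on 2]
5. not Dia not Box (q and r), w0   [neg-implies-rule on 2]
6. Box (q and r), w0   [neg-Dia-rule on 5 via w0Rw0]
7. q and r, w0   [Box-rule on 6 via w0Rw0]
8. q, w0   [and-rule on 7]
9. r, w0   [and-rule on 7]
10. not p, w0   [neg-and-rule on 3 (branches; this branch)]
11. not (q and r), w1   [neg-Box-rule on 4: fresh world w1, w0Rw1]
12. Box (q and r), w1   [neg-Dia-rule on 5 via w0Rw1]
13. q and r, w1   [Box-rule on 6 via w0Rw1]
14. q, w1   [and-rule on 13]
15. r, w1   [and-rule on 13]
16. not r, w1   [neg-and-rule on 11 (branches; this branch)]
Accessibility: w0Rw0, w0Rw1, w1Rw1
Branch closes: r and not r both at w1.
Every branch closes (one shown): valid in T, hence also in S4, S5 (every theorem of T is a theorem of S4 and S5).
K-tableau for the negation not ((not Box (q and r) implies Dia not Box (q and r)) or (r and p)):
1. not ((not Box (q and r) implies Dia not Box (q and r)) or (r and p)), w0
2. not (not Box (q and r) implies Dia not Box (q and r)), w0   [neg-or-rule on 1]
3. not (r and p), w0   [neg-or-rule on 1]
4. not Box (q and r), w0   [neg-implies-rule on 2]
5. not Dia not Box (q and r), w0   [neg-implies-rule on 2]
6. not p, w0   [neg-and-rule on 3 (branches; this branch)]
7. not (q and r), w1   [neg-Box-rule on 4: fresh world w1, w0Rw1]
8. Box (q and r), w1   [neg-Dia-rule on 5 via w0Rw1]
9. not r, w1   [neg-and-rule on 7 (branches; this branch)]
Accessibility: w0Rw1
Complete open branch: countermodel on a K-frame, so not valid in K.

T, S4, S5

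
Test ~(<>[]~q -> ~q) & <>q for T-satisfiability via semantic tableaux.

Satisfiable

1. ~(<>[]~q -> ~q) & <>q, 0
2. ~(<>[]~q -> ~q), 0
3. <>q, 0
4. <>[]~q, 0
5. q, 0
6. q, 1
7. []~q, 2
8. ~q, 2
Accessibility: 0R0, 0R1, 0R2, 1R1, 2R2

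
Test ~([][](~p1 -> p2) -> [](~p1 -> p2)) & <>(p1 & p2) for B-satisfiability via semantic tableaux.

Unsatisfiable

1. ~([][](~p1 -> p2) -> [](~p1 -> p2)) & <>(p1 & p2), 0
2. ~([][](~p1 -> p2) -> [](~p1 -> p2)), 0
3. <>(p1 & p2), 0
4. [][](~p1 -> p2), 0
5. ~[](~p1 -> p2), 0
6. [](~p1 -> p2), 0
7. ~p1 -> p2, 0
8. p2, 0
9. p1 & p2, 1
10. p1, 1
11. p2, 1
12. [](~p1 -> p2), 1
13. ~p1 -> p2, 1
14. ~(~p1 -> p2), 2
15. ~p1, 2
16. ~p2, 2
17. [](~p1 -> p2), 2
18. ~p1 -> p2, 2
19. p2, 2
Accessibility: 0R0, 0R1, 0R2, 1R0, 1R1, 2R0, 2R2
Branch closes: p2 and ~p2 both at 2.
Every branch closes; the branch above is one of them.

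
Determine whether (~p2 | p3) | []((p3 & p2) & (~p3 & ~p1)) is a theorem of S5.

Tableau for the negation ~((~p2 | p3) | []((p3 & p2) & (~p3 & ~p1))):
1. ~((~p2 | p3) | []((p3 & p2) & (~p3 & ~p1))), w0
2. ~(~p2 | p3), w0
3. ~[]((p3 & p2) & (~p3 & ~p1)), w0
4. p2, w0
5. ~p3, w0
6. ~((p3 & p2) & (~p3 & ~p1)), w1
7. ~(~p3 & ~p1), w1
8. p1, w1
Accessibility: w0Rw0, w0Rw1, w1Rw0, w1Rw1
The negation has an open branch (countermodel exists).

No, not valid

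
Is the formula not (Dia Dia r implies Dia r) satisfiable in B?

1. not (Dia Dia r implies Dia r), w0
2. Dia Dia r, w0
3. not Dia r, w0
4. not r, w0
5. Dia r, w1
6. not r, w1
7. r, w2
Accessibility: w0Rw0, w0Rw1, w1Rw0, w1Rw1, w1Rw2, w2Rw1, w2Rw2

Satisfiable (open branch found)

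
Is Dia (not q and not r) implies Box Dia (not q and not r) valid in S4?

Tableau for the negation not (Dia (not q and not r) implies Box Dia (not q and not r)):
1. not (Dia (not q and not r) implies Box Dia (not q and not r)), u
2. Dia (not q and not r), u
3. not Box Dia (not q and not r), u
4. not q and not r, v
5. not q, v
6. not r, v
7. not Dia (not q and not r), w
8. not (not q and not r), w
9. r, w
Accessibility: uRu, uRv, uRw, vRv, wRw
The negation has an open branch (countermodel exists).

Not valid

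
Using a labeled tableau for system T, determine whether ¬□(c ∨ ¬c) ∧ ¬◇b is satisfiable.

1. ¬□(c ∨ ¬c) ∧ ¬◇b, w0
2. ¬□(c ∨ ¬c), w0
3. ¬◇b, w0
4. ¬b, w0
5. ¬(c ∨ ¬c), w1
6. ¬c, w1
7. c, w1
Accessibility: w0Rw0, w0Rw1, w1Rw1
Branch closes: c and ¬c both at w1.
(One branch shown.) All branches close.

Unsatisfiable (every branch closes)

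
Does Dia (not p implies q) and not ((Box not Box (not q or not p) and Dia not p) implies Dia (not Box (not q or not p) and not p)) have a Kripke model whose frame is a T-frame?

1. Dia (not p implies q) and not ((Box not Box (not q or not p) and Dia not p) implies Dia (not Box (not q or not p) and not p)), w0
2. Dia (not p implies q), w0
3. not ((Box not Box (not q or not p) and Dia not p) implies Dia (not Box (not q or not p) and not p)), w0
4. Box not Box (not q or not p) and Dia not p, w0
5. not Dia (not Box (not q or not p) and not p), w0
6. Box not Box (not q or not p), w0
7. Dia not p, w0
8. not (not Box (not q or not p) and not p), w0
9. not Box (not q or not p), w0
10. p, w0
11. not p implies q, w1
12. not (not Box (not q or not p) and not p), w1
13. not Box (not q or not p), w1
14. q, w1
15. p, w1
16. not p, w2
17. not (not Box (not q or not p) and not p), w2
18. not Box (not q or not p), w2
19. Box (not q or not p), w2
20. not q or not p, w2
21. not (not q or not p), w3
22. q, w3
23. p, w3
24. not (not Box (not q or not p) and not p), w3
25. not Box (not q or not p), w3
26. not (not q or not p), w4
27. q, w4
28. p, w4
29. not (not q or not p), w5
30. q, w5
31. p, w5
32. not q or not p, w5
33. not p, w5
Accessibility: w0Rw0, w0Rw1, w0Rw2, w0Rw3, w1Rw1, w1Rw4, w2Rw2, w2Rw5, w3Rw3, w4Rw4, w5Rw5
Branch closes: p and not p both at w5.
(One branch shown.) All branches close.

Unsatisfiable (every branch closes)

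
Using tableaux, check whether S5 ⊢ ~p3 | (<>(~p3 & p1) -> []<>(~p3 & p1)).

Tableau for the negation ~(~p3 | (<>(~p3 & p1) -> []<>(~p3 & p1))):
1. ~(~p3 | (<>(~p3 & p1) -> []<>(~p3 & p1))), 0
2. p3, 0
3. ~(<>(~p3 & p1) -> []<>(~p3 & p1)), 0
4. <>(~p3 & p1), 0
5. ~[]<>(~p3 & p1), 0
6. ~p3 & p1, 1
7. ~p3, 1
8. p1, 1
9. ~<>(~p3 & p1), 2
10. ~(~p3 & p1), 0
11. ~(~p3 & p1), 1
12. ~(~p3 & p1), 2
13. ~p1, 0
14. ~p1, 1
Accessibility: 0R0, 0R1, 0R2, 1R0, 1R1, 1R2, 2R0, 2R1, 2R2
Branch closes: p1 and ~p1 both at 1.
All branches of the negation close; one closing branch shown above.

Yes, valid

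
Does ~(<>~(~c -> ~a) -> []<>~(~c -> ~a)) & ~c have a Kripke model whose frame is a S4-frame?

Satisfiable

1. ~(<>~(~c -> ~a) -> []<>~(~c -> ~a)) & ~c, u
2. ~(<>~(~c -> ~a) -> []<>~(~c -> ~a)), u
3. ~c, u
4. <>~(~c -> ~a), u
5. ~[]<>~(~c -> ~a), u
6. ~(~c -> ~a), v
7. ~c, v
8. a, v
9. ~<>~(~c -> ~a), w
10. ~c -> ~a, w
11. ~a, w
Accessibility: uRu, uRv, uRw, vRv, wRw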